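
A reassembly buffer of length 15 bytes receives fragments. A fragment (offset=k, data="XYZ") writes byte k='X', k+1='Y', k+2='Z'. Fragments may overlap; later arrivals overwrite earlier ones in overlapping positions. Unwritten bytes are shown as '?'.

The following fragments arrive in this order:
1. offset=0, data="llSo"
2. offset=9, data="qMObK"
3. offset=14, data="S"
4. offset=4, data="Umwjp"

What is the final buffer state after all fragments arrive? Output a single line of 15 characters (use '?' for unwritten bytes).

Fragment 1: offset=0 data="llSo" -> buffer=llSo???????????
Fragment 2: offset=9 data="qMObK" -> buffer=llSo?????qMObK?
Fragment 3: offset=14 data="S" -> buffer=llSo?????qMObKS
Fragment 4: offset=4 data="Umwjp" -> buffer=llSoUmwjpqMObKS

Answer: llSoUmwjpqMObKS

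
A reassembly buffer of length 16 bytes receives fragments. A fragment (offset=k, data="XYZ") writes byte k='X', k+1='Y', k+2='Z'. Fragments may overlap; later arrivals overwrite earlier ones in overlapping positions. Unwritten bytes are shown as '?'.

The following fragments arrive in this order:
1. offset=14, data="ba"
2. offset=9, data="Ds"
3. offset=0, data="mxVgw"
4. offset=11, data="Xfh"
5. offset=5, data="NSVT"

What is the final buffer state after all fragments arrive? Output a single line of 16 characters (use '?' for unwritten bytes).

Fragment 1: offset=14 data="ba" -> buffer=??????????????ba
Fragment 2: offset=9 data="Ds" -> buffer=?????????Ds???ba
Fragment 3: offset=0 data="mxVgw" -> buffer=mxVgw????Ds???ba
Fragment 4: offset=11 data="Xfh" -> buffer=mxVgw????DsXfhba
Fragment 5: offset=5 data="NSVT" -> buffer=mxVgwNSVTDsXfhba

Answer: mxVgwNSVTDsXfhba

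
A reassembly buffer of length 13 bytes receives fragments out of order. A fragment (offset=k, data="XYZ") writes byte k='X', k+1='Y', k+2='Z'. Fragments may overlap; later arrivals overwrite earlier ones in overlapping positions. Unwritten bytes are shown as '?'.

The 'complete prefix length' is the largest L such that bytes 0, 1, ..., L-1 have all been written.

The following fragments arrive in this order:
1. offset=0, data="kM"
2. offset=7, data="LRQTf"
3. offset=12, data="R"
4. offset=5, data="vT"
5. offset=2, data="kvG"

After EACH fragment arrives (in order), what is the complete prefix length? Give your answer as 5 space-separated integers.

Answer: 2 2 2 2 13

Derivation:
Fragment 1: offset=0 data="kM" -> buffer=kM??????????? -> prefix_len=2
Fragment 2: offset=7 data="LRQTf" -> buffer=kM?????LRQTf? -> prefix_len=2
Fragment 3: offset=12 data="R" -> buffer=kM?????LRQTfR -> prefix_len=2
Fragment 4: offset=5 data="vT" -> buffer=kM???vTLRQTfR -> prefix_len=2
Fragment 5: offset=2 data="kvG" -> buffer=kMkvGvTLRQTfR -> prefix_len=13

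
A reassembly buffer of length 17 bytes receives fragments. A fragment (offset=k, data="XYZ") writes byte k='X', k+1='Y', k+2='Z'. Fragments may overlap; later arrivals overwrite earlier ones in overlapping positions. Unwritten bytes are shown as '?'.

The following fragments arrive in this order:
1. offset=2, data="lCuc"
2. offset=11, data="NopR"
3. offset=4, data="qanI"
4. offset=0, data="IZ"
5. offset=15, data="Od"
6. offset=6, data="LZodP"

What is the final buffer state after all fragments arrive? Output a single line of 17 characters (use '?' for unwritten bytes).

Answer: IZlCqaLZodPNopROd

Derivation:
Fragment 1: offset=2 data="lCuc" -> buffer=??lCuc???????????
Fragment 2: offset=11 data="NopR" -> buffer=??lCuc?????NopR??
Fragment 3: offset=4 data="qanI" -> buffer=??lCqanI???NopR??
Fragment 4: offset=0 data="IZ" -> buffer=IZlCqanI???NopR??
Fragment 5: offset=15 data="Od" -> buffer=IZlCqanI???NopROd
Fragment 6: offset=6 data="LZodP" -> buffer=IZlCqaLZodPNopROd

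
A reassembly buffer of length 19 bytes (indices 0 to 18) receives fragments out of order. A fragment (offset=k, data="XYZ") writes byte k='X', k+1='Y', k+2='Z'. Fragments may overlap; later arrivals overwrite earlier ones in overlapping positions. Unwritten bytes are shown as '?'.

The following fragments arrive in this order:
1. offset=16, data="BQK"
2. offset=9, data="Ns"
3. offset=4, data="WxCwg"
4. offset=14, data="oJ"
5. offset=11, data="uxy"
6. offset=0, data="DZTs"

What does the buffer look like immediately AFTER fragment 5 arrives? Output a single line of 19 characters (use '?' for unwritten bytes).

Fragment 1: offset=16 data="BQK" -> buffer=????????????????BQK
Fragment 2: offset=9 data="Ns" -> buffer=?????????Ns?????BQK
Fragment 3: offset=4 data="WxCwg" -> buffer=????WxCwgNs?????BQK
Fragment 4: offset=14 data="oJ" -> buffer=????WxCwgNs???oJBQK
Fragment 5: offset=11 data="uxy" -> buffer=????WxCwgNsuxyoJBQK

Answer: ????WxCwgNsuxyoJBQK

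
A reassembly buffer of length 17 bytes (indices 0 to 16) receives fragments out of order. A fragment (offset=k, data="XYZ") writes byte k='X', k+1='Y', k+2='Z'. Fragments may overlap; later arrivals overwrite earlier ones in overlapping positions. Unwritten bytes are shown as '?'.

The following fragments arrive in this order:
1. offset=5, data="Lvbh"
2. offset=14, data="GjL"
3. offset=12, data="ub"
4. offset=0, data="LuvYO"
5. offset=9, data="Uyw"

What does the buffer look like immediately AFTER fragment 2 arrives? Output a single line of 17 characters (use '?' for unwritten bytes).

Fragment 1: offset=5 data="Lvbh" -> buffer=?????Lvbh????????
Fragment 2: offset=14 data="GjL" -> buffer=?????Lvbh?????GjL

Answer: ?????Lvbh?????GjL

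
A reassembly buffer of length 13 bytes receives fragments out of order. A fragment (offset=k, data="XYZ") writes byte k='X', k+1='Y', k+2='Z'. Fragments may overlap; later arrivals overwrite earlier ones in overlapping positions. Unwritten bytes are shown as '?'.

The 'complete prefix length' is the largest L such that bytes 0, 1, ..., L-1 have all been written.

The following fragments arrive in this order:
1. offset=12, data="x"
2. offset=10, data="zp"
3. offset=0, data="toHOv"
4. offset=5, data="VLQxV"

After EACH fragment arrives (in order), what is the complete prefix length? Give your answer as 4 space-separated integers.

Answer: 0 0 5 13

Derivation:
Fragment 1: offset=12 data="x" -> buffer=????????????x -> prefix_len=0
Fragment 2: offset=10 data="zp" -> buffer=??????????zpx -> prefix_len=0
Fragment 3: offset=0 data="toHOv" -> buffer=toHOv?????zpx -> prefix_len=5
Fragment 4: offset=5 data="VLQxV" -> buffer=toHOvVLQxVzpx -> prefix_len=13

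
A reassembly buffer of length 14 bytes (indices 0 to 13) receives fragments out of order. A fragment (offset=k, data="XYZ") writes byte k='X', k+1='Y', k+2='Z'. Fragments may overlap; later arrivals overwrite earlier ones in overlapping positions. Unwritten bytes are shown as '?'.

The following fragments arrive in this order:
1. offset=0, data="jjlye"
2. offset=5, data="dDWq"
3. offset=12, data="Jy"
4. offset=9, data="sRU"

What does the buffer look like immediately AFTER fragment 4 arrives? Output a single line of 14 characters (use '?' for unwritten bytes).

Fragment 1: offset=0 data="jjlye" -> buffer=jjlye?????????
Fragment 2: offset=5 data="dDWq" -> buffer=jjlyedDWq?????
Fragment 3: offset=12 data="Jy" -> buffer=jjlyedDWq???Jy
Fragment 4: offset=9 data="sRU" -> buffer=jjlyedDWqsRUJy

Answer: jjlyedDWqsRUJy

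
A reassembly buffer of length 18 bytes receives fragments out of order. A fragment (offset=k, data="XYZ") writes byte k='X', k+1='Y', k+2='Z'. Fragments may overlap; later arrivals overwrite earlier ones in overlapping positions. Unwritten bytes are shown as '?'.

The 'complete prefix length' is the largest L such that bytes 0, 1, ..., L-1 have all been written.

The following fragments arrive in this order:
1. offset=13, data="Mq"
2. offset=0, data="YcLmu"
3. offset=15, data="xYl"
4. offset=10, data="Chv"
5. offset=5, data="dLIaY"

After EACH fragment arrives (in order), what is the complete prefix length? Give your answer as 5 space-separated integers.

Answer: 0 5 5 5 18

Derivation:
Fragment 1: offset=13 data="Mq" -> buffer=?????????????Mq??? -> prefix_len=0
Fragment 2: offset=0 data="YcLmu" -> buffer=YcLmu????????Mq??? -> prefix_len=5
Fragment 3: offset=15 data="xYl" -> buffer=YcLmu????????MqxYl -> prefix_len=5
Fragment 4: offset=10 data="Chv" -> buffer=YcLmu?????ChvMqxYl -> prefix_len=5
Fragment 5: offset=5 data="dLIaY" -> buffer=YcLmudLIaYChvMqxYl -> prefix_len=18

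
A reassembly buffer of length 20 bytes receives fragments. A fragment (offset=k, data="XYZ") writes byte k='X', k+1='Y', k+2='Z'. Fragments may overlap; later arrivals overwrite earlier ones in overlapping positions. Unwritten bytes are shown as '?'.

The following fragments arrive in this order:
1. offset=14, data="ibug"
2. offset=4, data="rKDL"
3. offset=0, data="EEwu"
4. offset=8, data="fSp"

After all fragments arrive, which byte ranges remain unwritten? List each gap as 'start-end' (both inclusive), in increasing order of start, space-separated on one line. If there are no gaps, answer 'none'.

Answer: 11-13 18-19

Derivation:
Fragment 1: offset=14 len=4
Fragment 2: offset=4 len=4
Fragment 3: offset=0 len=4
Fragment 4: offset=8 len=3
Gaps: 11-13 18-19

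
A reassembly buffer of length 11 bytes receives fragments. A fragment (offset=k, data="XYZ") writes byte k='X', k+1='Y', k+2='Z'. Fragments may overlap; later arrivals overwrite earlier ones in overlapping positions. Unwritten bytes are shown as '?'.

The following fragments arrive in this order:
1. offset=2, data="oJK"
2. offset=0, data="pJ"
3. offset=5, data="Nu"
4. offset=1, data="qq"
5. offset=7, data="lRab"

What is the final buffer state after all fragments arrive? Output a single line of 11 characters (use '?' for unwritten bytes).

Fragment 1: offset=2 data="oJK" -> buffer=??oJK??????
Fragment 2: offset=0 data="pJ" -> buffer=pJoJK??????
Fragment 3: offset=5 data="Nu" -> buffer=pJoJKNu????
Fragment 4: offset=1 data="qq" -> buffer=pqqJKNu????
Fragment 5: offset=7 data="lRab" -> buffer=pqqJKNulRab

Answer: pqqJKNulRab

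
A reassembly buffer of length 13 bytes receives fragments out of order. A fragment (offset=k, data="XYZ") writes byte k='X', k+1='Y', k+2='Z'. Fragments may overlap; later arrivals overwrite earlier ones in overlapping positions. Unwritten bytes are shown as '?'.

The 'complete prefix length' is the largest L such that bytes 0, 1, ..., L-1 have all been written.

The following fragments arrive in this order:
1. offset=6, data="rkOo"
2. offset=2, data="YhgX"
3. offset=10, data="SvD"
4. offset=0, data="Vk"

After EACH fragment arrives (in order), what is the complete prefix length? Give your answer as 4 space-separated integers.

Fragment 1: offset=6 data="rkOo" -> buffer=??????rkOo??? -> prefix_len=0
Fragment 2: offset=2 data="YhgX" -> buffer=??YhgXrkOo??? -> prefix_len=0
Fragment 3: offset=10 data="SvD" -> buffer=??YhgXrkOoSvD -> prefix_len=0
Fragment 4: offset=0 data="Vk" -> buffer=VkYhgXrkOoSvD -> prefix_len=13

Answer: 0 0 0 13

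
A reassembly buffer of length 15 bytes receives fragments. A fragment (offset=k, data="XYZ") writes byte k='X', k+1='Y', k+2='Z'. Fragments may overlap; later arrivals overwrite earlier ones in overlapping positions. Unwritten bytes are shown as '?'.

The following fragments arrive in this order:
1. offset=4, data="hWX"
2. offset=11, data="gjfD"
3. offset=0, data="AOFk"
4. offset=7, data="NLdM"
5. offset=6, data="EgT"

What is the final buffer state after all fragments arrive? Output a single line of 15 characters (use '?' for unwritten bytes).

Fragment 1: offset=4 data="hWX" -> buffer=????hWX????????
Fragment 2: offset=11 data="gjfD" -> buffer=????hWX????gjfD
Fragment 3: offset=0 data="AOFk" -> buffer=AOFkhWX????gjfD
Fragment 4: offset=7 data="NLdM" -> buffer=AOFkhWXNLdMgjfD
Fragment 5: offset=6 data="EgT" -> buffer=AOFkhWEgTdMgjfD

Answer: AOFkhWEgTdMgjfD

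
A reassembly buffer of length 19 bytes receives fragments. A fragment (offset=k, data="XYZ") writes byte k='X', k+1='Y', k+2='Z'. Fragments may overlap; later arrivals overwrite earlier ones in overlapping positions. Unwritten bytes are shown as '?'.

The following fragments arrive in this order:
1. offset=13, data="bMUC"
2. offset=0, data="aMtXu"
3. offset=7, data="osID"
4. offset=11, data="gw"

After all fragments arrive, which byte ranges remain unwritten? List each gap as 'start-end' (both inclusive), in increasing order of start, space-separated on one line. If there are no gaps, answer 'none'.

Answer: 5-6 17-18

Derivation:
Fragment 1: offset=13 len=4
Fragment 2: offset=0 len=5
Fragment 3: offset=7 len=4
Fragment 4: offset=11 len=2
Gaps: 5-6 17-18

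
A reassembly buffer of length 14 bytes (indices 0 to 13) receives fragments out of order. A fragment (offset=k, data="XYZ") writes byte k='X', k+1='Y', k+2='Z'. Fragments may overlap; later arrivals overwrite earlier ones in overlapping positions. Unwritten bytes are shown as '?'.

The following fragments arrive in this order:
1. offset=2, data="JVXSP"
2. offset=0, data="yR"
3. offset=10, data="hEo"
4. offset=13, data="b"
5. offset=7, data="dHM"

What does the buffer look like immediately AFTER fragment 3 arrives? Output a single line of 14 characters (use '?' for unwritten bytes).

Answer: yRJVXSP???hEo?

Derivation:
Fragment 1: offset=2 data="JVXSP" -> buffer=??JVXSP???????
Fragment 2: offset=0 data="yR" -> buffer=yRJVXSP???????
Fragment 3: offset=10 data="hEo" -> buffer=yRJVXSP???hEo?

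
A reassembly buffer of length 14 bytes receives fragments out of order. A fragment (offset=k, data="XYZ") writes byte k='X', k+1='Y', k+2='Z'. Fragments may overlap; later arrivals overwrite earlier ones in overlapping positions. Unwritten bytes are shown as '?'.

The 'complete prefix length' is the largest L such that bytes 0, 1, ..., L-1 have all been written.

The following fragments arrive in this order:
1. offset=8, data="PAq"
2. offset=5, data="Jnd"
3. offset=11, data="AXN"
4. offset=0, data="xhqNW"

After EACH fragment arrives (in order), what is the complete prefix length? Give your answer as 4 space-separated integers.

Answer: 0 0 0 14

Derivation:
Fragment 1: offset=8 data="PAq" -> buffer=????????PAq??? -> prefix_len=0
Fragment 2: offset=5 data="Jnd" -> buffer=?????JndPAq??? -> prefix_len=0
Fragment 3: offset=11 data="AXN" -> buffer=?????JndPAqAXN -> prefix_len=0
Fragment 4: offset=0 data="xhqNW" -> buffer=xhqNWJndPAqAXN -> prefix_len=14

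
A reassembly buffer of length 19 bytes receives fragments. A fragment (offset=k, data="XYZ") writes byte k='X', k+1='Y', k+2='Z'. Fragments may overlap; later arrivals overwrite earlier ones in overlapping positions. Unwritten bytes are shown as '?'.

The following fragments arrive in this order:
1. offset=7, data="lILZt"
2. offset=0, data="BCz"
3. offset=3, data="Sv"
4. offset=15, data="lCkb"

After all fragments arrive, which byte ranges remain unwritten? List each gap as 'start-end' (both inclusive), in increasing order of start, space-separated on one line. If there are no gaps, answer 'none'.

Fragment 1: offset=7 len=5
Fragment 2: offset=0 len=3
Fragment 3: offset=3 len=2
Fragment 4: offset=15 len=4
Gaps: 5-6 12-14

Answer: 5-6 12-14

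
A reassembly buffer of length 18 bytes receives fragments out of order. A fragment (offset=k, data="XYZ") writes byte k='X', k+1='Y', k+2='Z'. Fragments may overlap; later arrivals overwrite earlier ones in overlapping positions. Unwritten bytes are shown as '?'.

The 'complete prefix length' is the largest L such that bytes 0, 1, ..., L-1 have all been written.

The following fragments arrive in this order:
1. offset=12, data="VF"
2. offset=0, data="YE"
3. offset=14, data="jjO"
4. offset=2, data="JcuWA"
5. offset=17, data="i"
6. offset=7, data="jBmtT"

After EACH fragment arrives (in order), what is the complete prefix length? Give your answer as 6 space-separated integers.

Answer: 0 2 2 7 7 18

Derivation:
Fragment 1: offset=12 data="VF" -> buffer=????????????VF???? -> prefix_len=0
Fragment 2: offset=0 data="YE" -> buffer=YE??????????VF???? -> prefix_len=2
Fragment 3: offset=14 data="jjO" -> buffer=YE??????????VFjjO? -> prefix_len=2
Fragment 4: offset=2 data="JcuWA" -> buffer=YEJcuWA?????VFjjO? -> prefix_len=7
Fragment 5: offset=17 data="i" -> buffer=YEJcuWA?????VFjjOi -> prefix_len=7
Fragment 6: offset=7 data="jBmtT" -> buffer=YEJcuWAjBmtTVFjjOi -> prefix_len=18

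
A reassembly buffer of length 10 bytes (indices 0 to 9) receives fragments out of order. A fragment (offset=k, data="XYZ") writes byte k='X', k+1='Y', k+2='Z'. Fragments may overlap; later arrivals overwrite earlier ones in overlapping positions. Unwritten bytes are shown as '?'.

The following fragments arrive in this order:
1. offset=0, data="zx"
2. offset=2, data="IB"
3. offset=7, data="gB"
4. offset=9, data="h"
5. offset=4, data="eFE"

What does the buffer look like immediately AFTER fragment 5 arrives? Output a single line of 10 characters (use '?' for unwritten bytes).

Fragment 1: offset=0 data="zx" -> buffer=zx????????
Fragment 2: offset=2 data="IB" -> buffer=zxIB??????
Fragment 3: offset=7 data="gB" -> buffer=zxIB???gB?
Fragment 4: offset=9 data="h" -> buffer=zxIB???gBh
Fragment 5: offset=4 data="eFE" -> buffer=zxIBeFEgBh

Answer: zxIBeFEgBh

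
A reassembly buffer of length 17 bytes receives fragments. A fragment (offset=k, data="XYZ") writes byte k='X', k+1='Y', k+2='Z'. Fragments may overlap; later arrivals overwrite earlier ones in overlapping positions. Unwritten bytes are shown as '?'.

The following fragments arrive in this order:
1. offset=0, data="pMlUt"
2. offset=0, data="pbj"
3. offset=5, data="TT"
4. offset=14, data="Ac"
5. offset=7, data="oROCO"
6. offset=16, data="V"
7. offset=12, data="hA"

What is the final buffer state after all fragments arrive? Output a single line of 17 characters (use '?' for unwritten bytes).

Fragment 1: offset=0 data="pMlUt" -> buffer=pMlUt????????????
Fragment 2: offset=0 data="pbj" -> buffer=pbjUt????????????
Fragment 3: offset=5 data="TT" -> buffer=pbjUtTT??????????
Fragment 4: offset=14 data="Ac" -> buffer=pbjUtTT???????Ac?
Fragment 5: offset=7 data="oROCO" -> buffer=pbjUtTToROCO??Ac?
Fragment 6: offset=16 data="V" -> buffer=pbjUtTToROCO??AcV
Fragment 7: offset=12 data="hA" -> buffer=pbjUtTToROCOhAAcV

Answer: pbjUtTToROCOhAAcV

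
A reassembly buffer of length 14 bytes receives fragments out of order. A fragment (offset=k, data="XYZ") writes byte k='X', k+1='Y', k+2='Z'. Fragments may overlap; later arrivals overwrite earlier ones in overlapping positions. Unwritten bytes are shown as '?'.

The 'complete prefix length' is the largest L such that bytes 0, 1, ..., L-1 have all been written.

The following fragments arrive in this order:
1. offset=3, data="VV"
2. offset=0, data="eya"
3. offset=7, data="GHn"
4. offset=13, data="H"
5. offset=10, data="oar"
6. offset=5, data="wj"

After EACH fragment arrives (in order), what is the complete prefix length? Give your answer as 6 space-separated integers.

Answer: 0 5 5 5 5 14

Derivation:
Fragment 1: offset=3 data="VV" -> buffer=???VV????????? -> prefix_len=0
Fragment 2: offset=0 data="eya" -> buffer=eyaVV????????? -> prefix_len=5
Fragment 3: offset=7 data="GHn" -> buffer=eyaVV??GHn???? -> prefix_len=5
Fragment 4: offset=13 data="H" -> buffer=eyaVV??GHn???H -> prefix_len=5
Fragment 5: offset=10 data="oar" -> buffer=eyaVV??GHnoarH -> prefix_len=5
Fragment 6: offset=5 data="wj" -> buffer=eyaVVwjGHnoarH -> prefix_len=14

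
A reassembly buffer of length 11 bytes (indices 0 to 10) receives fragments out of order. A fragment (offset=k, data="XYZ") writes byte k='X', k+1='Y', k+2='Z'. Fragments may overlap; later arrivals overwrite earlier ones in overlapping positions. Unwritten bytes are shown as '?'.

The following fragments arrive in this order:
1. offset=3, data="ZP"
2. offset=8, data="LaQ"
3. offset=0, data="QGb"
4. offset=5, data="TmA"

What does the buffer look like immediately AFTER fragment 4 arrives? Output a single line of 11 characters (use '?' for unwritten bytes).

Answer: QGbZPTmALaQ

Derivation:
Fragment 1: offset=3 data="ZP" -> buffer=???ZP??????
Fragment 2: offset=8 data="LaQ" -> buffer=???ZP???LaQ
Fragment 3: offset=0 data="QGb" -> buffer=QGbZP???LaQ
Fragment 4: offset=5 data="TmA" -> buffer=QGbZPTmALaQ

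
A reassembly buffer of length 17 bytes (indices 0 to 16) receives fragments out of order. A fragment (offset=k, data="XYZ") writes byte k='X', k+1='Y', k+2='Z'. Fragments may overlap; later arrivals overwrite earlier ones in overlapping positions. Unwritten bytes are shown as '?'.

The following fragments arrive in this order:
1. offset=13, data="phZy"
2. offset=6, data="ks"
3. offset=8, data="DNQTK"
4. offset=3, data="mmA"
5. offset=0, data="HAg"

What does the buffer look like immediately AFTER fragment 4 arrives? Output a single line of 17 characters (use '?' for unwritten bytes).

Fragment 1: offset=13 data="phZy" -> buffer=?????????????phZy
Fragment 2: offset=6 data="ks" -> buffer=??????ks?????phZy
Fragment 3: offset=8 data="DNQTK" -> buffer=??????ksDNQTKphZy
Fragment 4: offset=3 data="mmA" -> buffer=???mmAksDNQTKphZy

Answer: ???mmAksDNQTKphZy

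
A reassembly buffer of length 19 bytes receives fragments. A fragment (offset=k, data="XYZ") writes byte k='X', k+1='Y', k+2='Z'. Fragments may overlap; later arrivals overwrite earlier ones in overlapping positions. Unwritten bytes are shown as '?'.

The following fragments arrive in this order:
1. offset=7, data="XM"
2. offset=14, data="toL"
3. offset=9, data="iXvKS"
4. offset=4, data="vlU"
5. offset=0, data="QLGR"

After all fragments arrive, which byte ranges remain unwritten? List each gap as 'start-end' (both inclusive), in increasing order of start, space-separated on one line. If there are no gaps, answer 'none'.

Answer: 17-18

Derivation:
Fragment 1: offset=7 len=2
Fragment 2: offset=14 len=3
Fragment 3: offset=9 len=5
Fragment 4: offset=4 len=3
Fragment 5: offset=0 len=4
Gaps: 17-18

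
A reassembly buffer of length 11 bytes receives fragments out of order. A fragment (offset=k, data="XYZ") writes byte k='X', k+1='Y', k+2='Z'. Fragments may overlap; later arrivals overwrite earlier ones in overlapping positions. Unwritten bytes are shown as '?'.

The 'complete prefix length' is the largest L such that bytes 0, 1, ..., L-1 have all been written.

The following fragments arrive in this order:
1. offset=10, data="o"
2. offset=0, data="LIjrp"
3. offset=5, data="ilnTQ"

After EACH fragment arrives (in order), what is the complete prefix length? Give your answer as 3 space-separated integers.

Fragment 1: offset=10 data="o" -> buffer=??????????o -> prefix_len=0
Fragment 2: offset=0 data="LIjrp" -> buffer=LIjrp?????o -> prefix_len=5
Fragment 3: offset=5 data="ilnTQ" -> buffer=LIjrpilnTQo -> prefix_len=11

Answer: 0 5 11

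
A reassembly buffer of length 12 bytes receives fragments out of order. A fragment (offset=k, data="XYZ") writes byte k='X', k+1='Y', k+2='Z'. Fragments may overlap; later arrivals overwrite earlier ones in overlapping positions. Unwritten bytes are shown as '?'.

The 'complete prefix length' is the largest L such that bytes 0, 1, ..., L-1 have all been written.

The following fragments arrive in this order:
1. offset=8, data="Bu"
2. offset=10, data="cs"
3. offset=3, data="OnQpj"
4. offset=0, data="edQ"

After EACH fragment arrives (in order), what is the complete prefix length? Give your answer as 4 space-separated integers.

Fragment 1: offset=8 data="Bu" -> buffer=????????Bu?? -> prefix_len=0
Fragment 2: offset=10 data="cs" -> buffer=????????Bucs -> prefix_len=0
Fragment 3: offset=3 data="OnQpj" -> buffer=???OnQpjBucs -> prefix_len=0
Fragment 4: offset=0 data="edQ" -> buffer=edQOnQpjBucs -> prefix_len=12

Answer: 0 0 0 12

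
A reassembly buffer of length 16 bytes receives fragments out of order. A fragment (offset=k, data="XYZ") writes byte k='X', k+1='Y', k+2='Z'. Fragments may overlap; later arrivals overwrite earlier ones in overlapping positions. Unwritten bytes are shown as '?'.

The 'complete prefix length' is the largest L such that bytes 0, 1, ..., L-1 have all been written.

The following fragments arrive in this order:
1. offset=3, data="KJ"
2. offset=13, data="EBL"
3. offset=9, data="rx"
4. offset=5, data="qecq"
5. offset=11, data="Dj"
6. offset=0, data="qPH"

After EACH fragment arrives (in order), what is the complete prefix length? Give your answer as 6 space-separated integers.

Fragment 1: offset=3 data="KJ" -> buffer=???KJ??????????? -> prefix_len=0
Fragment 2: offset=13 data="EBL" -> buffer=???KJ????????EBL -> prefix_len=0
Fragment 3: offset=9 data="rx" -> buffer=???KJ????rx??EBL -> prefix_len=0
Fragment 4: offset=5 data="qecq" -> buffer=???KJqecqrx??EBL -> prefix_len=0
Fragment 5: offset=11 data="Dj" -> buffer=???KJqecqrxDjEBL -> prefix_len=0
Fragment 6: offset=0 data="qPH" -> buffer=qPHKJqecqrxDjEBL -> prefix_len=16

Answer: 0 0 0 0 0 16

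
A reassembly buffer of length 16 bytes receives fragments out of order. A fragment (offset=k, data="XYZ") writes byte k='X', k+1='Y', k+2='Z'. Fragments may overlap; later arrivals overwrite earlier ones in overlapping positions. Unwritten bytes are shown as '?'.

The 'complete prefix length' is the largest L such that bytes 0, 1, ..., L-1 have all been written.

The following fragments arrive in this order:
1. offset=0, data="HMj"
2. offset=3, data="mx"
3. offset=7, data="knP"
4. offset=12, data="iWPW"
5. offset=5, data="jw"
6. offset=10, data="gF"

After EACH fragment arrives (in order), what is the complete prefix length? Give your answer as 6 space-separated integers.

Answer: 3 5 5 5 10 16

Derivation:
Fragment 1: offset=0 data="HMj" -> buffer=HMj????????????? -> prefix_len=3
Fragment 2: offset=3 data="mx" -> buffer=HMjmx??????????? -> prefix_len=5
Fragment 3: offset=7 data="knP" -> buffer=HMjmx??knP?????? -> prefix_len=5
Fragment 4: offset=12 data="iWPW" -> buffer=HMjmx??knP??iWPW -> prefix_len=5
Fragment 5: offset=5 data="jw" -> buffer=HMjmxjwknP??iWPW -> prefix_len=10
Fragment 6: offset=10 data="gF" -> buffer=HMjmxjwknPgFiWPW -> prefix_len=16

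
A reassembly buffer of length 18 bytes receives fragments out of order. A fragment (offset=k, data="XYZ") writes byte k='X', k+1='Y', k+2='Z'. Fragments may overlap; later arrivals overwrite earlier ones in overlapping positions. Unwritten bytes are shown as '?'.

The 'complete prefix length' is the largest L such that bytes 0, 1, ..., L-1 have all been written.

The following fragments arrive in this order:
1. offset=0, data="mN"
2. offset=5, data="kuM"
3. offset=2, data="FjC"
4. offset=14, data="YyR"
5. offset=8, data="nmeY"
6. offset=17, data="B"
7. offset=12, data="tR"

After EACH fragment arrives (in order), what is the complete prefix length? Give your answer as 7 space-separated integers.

Answer: 2 2 8 8 12 12 18

Derivation:
Fragment 1: offset=0 data="mN" -> buffer=mN???????????????? -> prefix_len=2
Fragment 2: offset=5 data="kuM" -> buffer=mN???kuM?????????? -> prefix_len=2
Fragment 3: offset=2 data="FjC" -> buffer=mNFjCkuM?????????? -> prefix_len=8
Fragment 4: offset=14 data="YyR" -> buffer=mNFjCkuM??????YyR? -> prefix_len=8
Fragment 5: offset=8 data="nmeY" -> buffer=mNFjCkuMnmeY??YyR? -> prefix_len=12
Fragment 6: offset=17 data="B" -> buffer=mNFjCkuMnmeY??YyRB -> prefix_len=12
Fragment 7: offset=12 data="tR" -> buffer=mNFjCkuMnmeYtRYyRB -> prefix_len=18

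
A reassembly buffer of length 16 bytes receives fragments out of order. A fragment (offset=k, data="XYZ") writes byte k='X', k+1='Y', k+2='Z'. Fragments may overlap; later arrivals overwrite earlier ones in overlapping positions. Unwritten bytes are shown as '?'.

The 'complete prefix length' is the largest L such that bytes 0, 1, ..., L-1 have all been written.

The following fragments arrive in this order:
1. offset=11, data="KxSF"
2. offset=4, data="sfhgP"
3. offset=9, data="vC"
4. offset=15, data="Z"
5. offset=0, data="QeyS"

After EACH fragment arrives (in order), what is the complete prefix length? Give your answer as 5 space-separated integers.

Answer: 0 0 0 0 16

Derivation:
Fragment 1: offset=11 data="KxSF" -> buffer=???????????KxSF? -> prefix_len=0
Fragment 2: offset=4 data="sfhgP" -> buffer=????sfhgP??KxSF? -> prefix_len=0
Fragment 3: offset=9 data="vC" -> buffer=????sfhgPvCKxSF? -> prefix_len=0
Fragment 4: offset=15 data="Z" -> buffer=????sfhgPvCKxSFZ -> prefix_len=0
Fragment 5: offset=0 data="QeyS" -> buffer=QeySsfhgPvCKxSFZ -> prefix_len=16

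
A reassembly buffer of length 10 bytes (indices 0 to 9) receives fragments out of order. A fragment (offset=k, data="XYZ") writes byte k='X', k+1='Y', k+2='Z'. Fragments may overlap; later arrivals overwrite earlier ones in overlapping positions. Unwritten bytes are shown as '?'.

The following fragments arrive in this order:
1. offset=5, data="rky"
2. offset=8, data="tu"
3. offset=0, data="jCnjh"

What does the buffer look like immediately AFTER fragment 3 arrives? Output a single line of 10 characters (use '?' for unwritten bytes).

Fragment 1: offset=5 data="rky" -> buffer=?????rky??
Fragment 2: offset=8 data="tu" -> buffer=?????rkytu
Fragment 3: offset=0 data="jCnjh" -> buffer=jCnjhrkytu

Answer: jCnjhrkytu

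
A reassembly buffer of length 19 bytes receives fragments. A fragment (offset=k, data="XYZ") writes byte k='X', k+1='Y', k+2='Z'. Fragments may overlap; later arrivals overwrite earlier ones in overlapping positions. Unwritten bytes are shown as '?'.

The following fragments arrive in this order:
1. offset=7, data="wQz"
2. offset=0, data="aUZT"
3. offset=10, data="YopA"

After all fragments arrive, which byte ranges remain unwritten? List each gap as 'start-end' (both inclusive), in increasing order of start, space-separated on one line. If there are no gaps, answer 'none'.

Fragment 1: offset=7 len=3
Fragment 2: offset=0 len=4
Fragment 3: offset=10 len=4
Gaps: 4-6 14-18

Answer: 4-6 14-18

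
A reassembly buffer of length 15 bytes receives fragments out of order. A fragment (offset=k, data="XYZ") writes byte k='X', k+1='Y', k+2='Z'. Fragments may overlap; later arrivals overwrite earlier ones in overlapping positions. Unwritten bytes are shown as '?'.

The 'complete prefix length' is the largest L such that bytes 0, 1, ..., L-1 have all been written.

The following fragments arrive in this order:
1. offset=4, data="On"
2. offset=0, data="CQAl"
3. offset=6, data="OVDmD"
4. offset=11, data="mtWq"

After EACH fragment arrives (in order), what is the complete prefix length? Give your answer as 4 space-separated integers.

Fragment 1: offset=4 data="On" -> buffer=????On????????? -> prefix_len=0
Fragment 2: offset=0 data="CQAl" -> buffer=CQAlOn????????? -> prefix_len=6
Fragment 3: offset=6 data="OVDmD" -> buffer=CQAlOnOVDmD???? -> prefix_len=11
Fragment 4: offset=11 data="mtWq" -> buffer=CQAlOnOVDmDmtWq -> prefix_len=15

Answer: 0 6 11 15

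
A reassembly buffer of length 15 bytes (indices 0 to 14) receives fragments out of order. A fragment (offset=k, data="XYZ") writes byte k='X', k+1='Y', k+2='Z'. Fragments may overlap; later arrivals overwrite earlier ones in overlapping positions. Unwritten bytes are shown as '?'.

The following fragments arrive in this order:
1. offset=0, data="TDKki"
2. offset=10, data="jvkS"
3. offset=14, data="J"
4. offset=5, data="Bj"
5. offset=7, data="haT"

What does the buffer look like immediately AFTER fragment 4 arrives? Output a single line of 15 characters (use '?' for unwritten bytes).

Answer: TDKkiBj???jvkSJ

Derivation:
Fragment 1: offset=0 data="TDKki" -> buffer=TDKki??????????
Fragment 2: offset=10 data="jvkS" -> buffer=TDKki?????jvkS?
Fragment 3: offset=14 data="J" -> buffer=TDKki?????jvkSJ
Fragment 4: offset=5 data="Bj" -> buffer=TDKkiBj???jvkSJ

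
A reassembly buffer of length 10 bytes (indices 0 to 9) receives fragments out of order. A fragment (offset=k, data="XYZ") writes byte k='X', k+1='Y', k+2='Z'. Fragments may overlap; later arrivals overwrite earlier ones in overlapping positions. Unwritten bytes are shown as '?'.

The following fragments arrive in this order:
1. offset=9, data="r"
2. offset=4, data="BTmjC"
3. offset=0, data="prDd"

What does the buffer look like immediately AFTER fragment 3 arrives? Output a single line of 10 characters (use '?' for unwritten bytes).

Fragment 1: offset=9 data="r" -> buffer=?????????r
Fragment 2: offset=4 data="BTmjC" -> buffer=????BTmjCr
Fragment 3: offset=0 data="prDd" -> buffer=prDdBTmjCr

Answer: prDdBTmjCr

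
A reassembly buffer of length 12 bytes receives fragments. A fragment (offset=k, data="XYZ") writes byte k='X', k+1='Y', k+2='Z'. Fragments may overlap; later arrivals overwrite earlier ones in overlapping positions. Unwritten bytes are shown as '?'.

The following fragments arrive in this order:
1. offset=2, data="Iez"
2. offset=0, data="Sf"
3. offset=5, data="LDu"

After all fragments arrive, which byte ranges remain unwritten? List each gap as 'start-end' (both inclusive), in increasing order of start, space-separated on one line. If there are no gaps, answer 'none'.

Fragment 1: offset=2 len=3
Fragment 2: offset=0 len=2
Fragment 3: offset=5 len=3
Gaps: 8-11

Answer: 8-11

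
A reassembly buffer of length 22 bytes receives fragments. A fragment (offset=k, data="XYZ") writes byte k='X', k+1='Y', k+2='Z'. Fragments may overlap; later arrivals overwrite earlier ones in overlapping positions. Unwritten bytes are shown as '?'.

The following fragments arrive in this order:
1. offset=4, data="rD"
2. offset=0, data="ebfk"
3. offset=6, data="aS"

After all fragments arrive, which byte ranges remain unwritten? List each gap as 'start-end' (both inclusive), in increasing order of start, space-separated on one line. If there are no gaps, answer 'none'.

Answer: 8-21

Derivation:
Fragment 1: offset=4 len=2
Fragment 2: offset=0 len=4
Fragment 3: offset=6 len=2
Gaps: 8-21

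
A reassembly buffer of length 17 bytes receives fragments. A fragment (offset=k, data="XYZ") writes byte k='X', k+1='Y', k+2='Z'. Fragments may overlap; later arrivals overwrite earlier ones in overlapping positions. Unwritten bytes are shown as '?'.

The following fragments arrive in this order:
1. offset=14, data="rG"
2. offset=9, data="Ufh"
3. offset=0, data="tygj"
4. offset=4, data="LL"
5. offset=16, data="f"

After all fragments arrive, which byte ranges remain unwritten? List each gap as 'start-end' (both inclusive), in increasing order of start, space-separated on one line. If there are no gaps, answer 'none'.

Fragment 1: offset=14 len=2
Fragment 2: offset=9 len=3
Fragment 3: offset=0 len=4
Fragment 4: offset=4 len=2
Fragment 5: offset=16 len=1
Gaps: 6-8 12-13

Answer: 6-8 12-13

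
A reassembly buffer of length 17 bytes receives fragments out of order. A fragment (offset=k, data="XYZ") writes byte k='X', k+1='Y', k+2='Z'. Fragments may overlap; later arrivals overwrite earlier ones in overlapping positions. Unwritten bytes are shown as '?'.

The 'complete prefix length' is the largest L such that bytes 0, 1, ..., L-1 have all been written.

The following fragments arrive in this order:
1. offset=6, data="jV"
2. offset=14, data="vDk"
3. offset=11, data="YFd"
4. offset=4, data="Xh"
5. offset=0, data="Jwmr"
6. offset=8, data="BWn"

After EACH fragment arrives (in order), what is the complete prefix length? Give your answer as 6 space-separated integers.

Answer: 0 0 0 0 8 17

Derivation:
Fragment 1: offset=6 data="jV" -> buffer=??????jV????????? -> prefix_len=0
Fragment 2: offset=14 data="vDk" -> buffer=??????jV??????vDk -> prefix_len=0
Fragment 3: offset=11 data="YFd" -> buffer=??????jV???YFdvDk -> prefix_len=0
Fragment 4: offset=4 data="Xh" -> buffer=????XhjV???YFdvDk -> prefix_len=0
Fragment 5: offset=0 data="Jwmr" -> buffer=JwmrXhjV???YFdvDk -> prefix_len=8
Fragment 6: offset=8 data="BWn" -> buffer=JwmrXhjVBWnYFdvDk -> prefix_len=17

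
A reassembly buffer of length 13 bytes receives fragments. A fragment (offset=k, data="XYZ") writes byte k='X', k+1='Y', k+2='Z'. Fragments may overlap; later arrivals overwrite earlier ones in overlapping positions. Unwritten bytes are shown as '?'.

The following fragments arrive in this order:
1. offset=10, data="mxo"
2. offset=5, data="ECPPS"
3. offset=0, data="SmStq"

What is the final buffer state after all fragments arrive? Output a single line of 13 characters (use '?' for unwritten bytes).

Answer: SmStqECPPSmxo

Derivation:
Fragment 1: offset=10 data="mxo" -> buffer=??????????mxo
Fragment 2: offset=5 data="ECPPS" -> buffer=?????ECPPSmxo
Fragment 3: offset=0 data="SmStq" -> buffer=SmStqECPPSmxo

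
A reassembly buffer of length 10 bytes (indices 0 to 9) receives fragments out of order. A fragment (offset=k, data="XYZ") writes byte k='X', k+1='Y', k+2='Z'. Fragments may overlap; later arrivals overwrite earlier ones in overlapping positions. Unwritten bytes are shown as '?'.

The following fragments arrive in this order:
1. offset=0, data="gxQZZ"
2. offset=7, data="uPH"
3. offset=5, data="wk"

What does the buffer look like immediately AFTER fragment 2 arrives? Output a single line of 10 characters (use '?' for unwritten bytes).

Fragment 1: offset=0 data="gxQZZ" -> buffer=gxQZZ?????
Fragment 2: offset=7 data="uPH" -> buffer=gxQZZ??uPH

Answer: gxQZZ??uPH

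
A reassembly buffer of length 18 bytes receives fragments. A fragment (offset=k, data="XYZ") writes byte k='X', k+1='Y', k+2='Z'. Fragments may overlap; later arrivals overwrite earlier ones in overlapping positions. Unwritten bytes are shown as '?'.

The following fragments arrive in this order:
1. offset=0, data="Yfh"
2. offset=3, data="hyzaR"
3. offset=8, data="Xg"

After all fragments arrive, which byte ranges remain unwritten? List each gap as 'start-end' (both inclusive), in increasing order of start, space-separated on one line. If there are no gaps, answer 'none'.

Fragment 1: offset=0 len=3
Fragment 2: offset=3 len=5
Fragment 3: offset=8 len=2
Gaps: 10-17

Answer: 10-17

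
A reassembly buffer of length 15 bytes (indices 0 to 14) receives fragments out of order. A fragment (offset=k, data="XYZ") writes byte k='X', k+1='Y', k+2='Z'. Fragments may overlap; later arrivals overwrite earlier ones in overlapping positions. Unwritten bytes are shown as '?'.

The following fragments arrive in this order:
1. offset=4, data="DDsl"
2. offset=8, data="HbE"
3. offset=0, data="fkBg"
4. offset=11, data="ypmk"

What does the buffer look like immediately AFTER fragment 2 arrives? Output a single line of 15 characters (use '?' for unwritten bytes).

Answer: ????DDslHbE????

Derivation:
Fragment 1: offset=4 data="DDsl" -> buffer=????DDsl???????
Fragment 2: offset=8 data="HbE" -> buffer=????DDslHbE????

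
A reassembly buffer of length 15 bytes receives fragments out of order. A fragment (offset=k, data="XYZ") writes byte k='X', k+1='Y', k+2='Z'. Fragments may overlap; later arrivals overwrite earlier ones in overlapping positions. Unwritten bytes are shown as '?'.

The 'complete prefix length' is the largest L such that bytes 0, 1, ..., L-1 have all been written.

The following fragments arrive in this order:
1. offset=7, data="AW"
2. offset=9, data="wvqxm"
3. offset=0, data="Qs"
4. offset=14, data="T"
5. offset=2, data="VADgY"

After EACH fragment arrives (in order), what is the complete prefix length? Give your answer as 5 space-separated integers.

Fragment 1: offset=7 data="AW" -> buffer=???????AW?????? -> prefix_len=0
Fragment 2: offset=9 data="wvqxm" -> buffer=???????AWwvqxm? -> prefix_len=0
Fragment 3: offset=0 data="Qs" -> buffer=Qs?????AWwvqxm? -> prefix_len=2
Fragment 4: offset=14 data="T" -> buffer=Qs?????AWwvqxmT -> prefix_len=2
Fragment 5: offset=2 data="VADgY" -> buffer=QsVADgYAWwvqxmT -> prefix_len=15

Answer: 0 0 2 2 15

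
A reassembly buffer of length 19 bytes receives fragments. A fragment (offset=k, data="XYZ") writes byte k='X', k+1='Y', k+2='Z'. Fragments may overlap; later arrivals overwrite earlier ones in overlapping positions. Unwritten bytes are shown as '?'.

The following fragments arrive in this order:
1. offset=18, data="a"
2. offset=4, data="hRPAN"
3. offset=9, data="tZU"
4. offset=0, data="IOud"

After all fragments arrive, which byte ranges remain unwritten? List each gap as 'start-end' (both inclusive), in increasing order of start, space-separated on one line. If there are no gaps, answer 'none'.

Answer: 12-17

Derivation:
Fragment 1: offset=18 len=1
Fragment 2: offset=4 len=5
Fragment 3: offset=9 len=3
Fragment 4: offset=0 len=4
Gaps: 12-17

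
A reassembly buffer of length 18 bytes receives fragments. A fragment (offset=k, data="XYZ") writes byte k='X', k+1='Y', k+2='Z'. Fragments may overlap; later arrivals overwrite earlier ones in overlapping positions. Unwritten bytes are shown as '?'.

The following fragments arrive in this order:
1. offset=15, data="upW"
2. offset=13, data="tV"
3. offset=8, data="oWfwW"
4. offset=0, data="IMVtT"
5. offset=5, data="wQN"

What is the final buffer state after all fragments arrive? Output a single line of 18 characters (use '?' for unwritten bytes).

Fragment 1: offset=15 data="upW" -> buffer=???????????????upW
Fragment 2: offset=13 data="tV" -> buffer=?????????????tVupW
Fragment 3: offset=8 data="oWfwW" -> buffer=????????oWfwWtVupW
Fragment 4: offset=0 data="IMVtT" -> buffer=IMVtT???oWfwWtVupW
Fragment 5: offset=5 data="wQN" -> buffer=IMVtTwQNoWfwWtVupW

Answer: IMVtTwQNoWfwWtVupW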